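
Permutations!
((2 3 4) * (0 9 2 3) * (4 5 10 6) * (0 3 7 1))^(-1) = (0 1 7 4 6 10 5 3 2 9) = ((0 9 2 3 5 10 6 4 7 1))^(-1)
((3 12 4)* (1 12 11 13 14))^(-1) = ((1 12 4 3 11 13 14))^(-1) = (1 14 13 11 3 4 12)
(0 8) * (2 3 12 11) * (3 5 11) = (0 8)(2 5 11)(3 12) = [8, 1, 5, 12, 4, 11, 6, 7, 0, 9, 10, 2, 3]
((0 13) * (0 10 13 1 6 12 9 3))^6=((0 1 6 12 9 3)(10 13))^6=(13)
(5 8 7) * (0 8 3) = [8, 1, 2, 0, 4, 3, 6, 5, 7] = (0 8 7 5 3)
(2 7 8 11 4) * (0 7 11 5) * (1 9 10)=(0 7 8 5)(1 9 10)(2 11 4)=[7, 9, 11, 3, 2, 0, 6, 8, 5, 10, 1, 4]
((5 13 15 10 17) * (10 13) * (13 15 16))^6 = (17)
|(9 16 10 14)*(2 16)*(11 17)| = 10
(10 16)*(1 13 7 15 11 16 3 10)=(1 13 7 15 11 16)(3 10)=[0, 13, 2, 10, 4, 5, 6, 15, 8, 9, 3, 16, 12, 7, 14, 11, 1]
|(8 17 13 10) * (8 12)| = 5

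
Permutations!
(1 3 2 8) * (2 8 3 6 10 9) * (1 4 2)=(1 6 10 9)(2 3 8 4)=[0, 6, 3, 8, 2, 5, 10, 7, 4, 1, 9]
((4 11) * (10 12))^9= (4 11)(10 12)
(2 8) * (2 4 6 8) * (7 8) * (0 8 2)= [8, 1, 0, 3, 6, 5, 7, 2, 4]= (0 8 4 6 7 2)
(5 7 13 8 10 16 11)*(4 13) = (4 13 8 10 16 11 5 7) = [0, 1, 2, 3, 13, 7, 6, 4, 10, 9, 16, 5, 12, 8, 14, 15, 11]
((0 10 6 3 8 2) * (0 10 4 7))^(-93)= ((0 4 7)(2 10 6 3 8))^(-93)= (2 6 8 10 3)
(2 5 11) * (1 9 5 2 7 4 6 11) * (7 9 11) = (1 11 9 5)(4 6 7) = [0, 11, 2, 3, 6, 1, 7, 4, 8, 5, 10, 9]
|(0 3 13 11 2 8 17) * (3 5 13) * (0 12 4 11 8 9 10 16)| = |(0 5 13 8 17 12 4 11 2 9 10 16)| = 12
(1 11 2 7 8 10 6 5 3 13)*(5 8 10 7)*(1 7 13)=(1 11 2 5 3)(6 8 13 7 10)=[0, 11, 5, 1, 4, 3, 8, 10, 13, 9, 6, 2, 12, 7]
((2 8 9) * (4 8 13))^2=(2 4 9 13 8)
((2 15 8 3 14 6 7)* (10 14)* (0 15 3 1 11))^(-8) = (0 8 11 15 1)(2 6 10)(3 7 14)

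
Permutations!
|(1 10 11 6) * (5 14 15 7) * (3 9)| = |(1 10 11 6)(3 9)(5 14 15 7)| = 4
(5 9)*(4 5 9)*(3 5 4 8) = (9)(3 5 8) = [0, 1, 2, 5, 4, 8, 6, 7, 3, 9]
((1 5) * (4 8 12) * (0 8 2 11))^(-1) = (0 11 2 4 12 8)(1 5)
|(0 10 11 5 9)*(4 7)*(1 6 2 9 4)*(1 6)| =9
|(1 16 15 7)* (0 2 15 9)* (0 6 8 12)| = 10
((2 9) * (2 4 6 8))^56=(2 9 4 6 8)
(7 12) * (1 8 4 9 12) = (1 8 4 9 12 7) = [0, 8, 2, 3, 9, 5, 6, 1, 4, 12, 10, 11, 7]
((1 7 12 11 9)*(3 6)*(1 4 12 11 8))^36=((1 7 11 9 4 12 8)(3 6))^36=(1 7 11 9 4 12 8)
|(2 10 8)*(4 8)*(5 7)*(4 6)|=10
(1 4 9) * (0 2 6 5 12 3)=(0 2 6 5 12 3)(1 4 9)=[2, 4, 6, 0, 9, 12, 5, 7, 8, 1, 10, 11, 3]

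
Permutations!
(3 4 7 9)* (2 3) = (2 3 4 7 9) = [0, 1, 3, 4, 7, 5, 6, 9, 8, 2]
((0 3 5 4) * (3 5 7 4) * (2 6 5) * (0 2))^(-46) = (2 5 7)(3 4 6)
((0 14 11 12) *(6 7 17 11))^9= (0 6 17 12 14 7 11)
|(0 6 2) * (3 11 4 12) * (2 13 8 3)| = |(0 6 13 8 3 11 4 12 2)| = 9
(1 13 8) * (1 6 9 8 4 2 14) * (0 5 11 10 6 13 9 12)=[5, 9, 14, 3, 2, 11, 12, 7, 13, 8, 6, 10, 0, 4, 1]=(0 5 11 10 6 12)(1 9 8 13 4 2 14)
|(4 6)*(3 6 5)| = |(3 6 4 5)| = 4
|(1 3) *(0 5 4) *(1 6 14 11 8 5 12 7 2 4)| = 35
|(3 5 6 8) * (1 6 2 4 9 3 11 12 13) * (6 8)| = 5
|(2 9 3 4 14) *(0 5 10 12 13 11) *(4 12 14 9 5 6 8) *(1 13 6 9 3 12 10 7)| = |(0 9 12 6 8 4 3 10 14 2 5 7 1 13 11)| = 15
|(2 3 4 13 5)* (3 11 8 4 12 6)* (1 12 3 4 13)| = |(1 12 6 4)(2 11 8 13 5)| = 20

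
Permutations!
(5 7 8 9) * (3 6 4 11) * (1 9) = (1 9 5 7 8)(3 6 4 11) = [0, 9, 2, 6, 11, 7, 4, 8, 1, 5, 10, 3]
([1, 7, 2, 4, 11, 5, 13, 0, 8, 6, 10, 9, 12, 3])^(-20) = (0 1 7)(3 6 11)(4 13 9)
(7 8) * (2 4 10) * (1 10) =(1 10 2 4)(7 8) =[0, 10, 4, 3, 1, 5, 6, 8, 7, 9, 2]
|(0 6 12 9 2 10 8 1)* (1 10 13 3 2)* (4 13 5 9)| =10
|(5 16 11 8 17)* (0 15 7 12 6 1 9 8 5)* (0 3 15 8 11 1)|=40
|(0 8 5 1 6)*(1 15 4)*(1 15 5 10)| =10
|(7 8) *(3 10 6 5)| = |(3 10 6 5)(7 8)| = 4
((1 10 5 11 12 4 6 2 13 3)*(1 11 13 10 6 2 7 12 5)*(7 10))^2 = ((1 6 10)(2 7 12 4)(3 11 5 13))^2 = (1 10 6)(2 12)(3 5)(4 7)(11 13)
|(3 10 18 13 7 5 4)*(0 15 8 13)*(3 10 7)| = |(0 15 8 13 3 7 5 4 10 18)| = 10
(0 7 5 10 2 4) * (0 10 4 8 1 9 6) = (0 7 5 4 10 2 8 1 9 6) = [7, 9, 8, 3, 10, 4, 0, 5, 1, 6, 2]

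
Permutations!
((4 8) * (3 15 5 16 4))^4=((3 15 5 16 4 8))^4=(3 4 5)(8 16 15)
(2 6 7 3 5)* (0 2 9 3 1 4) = [2, 4, 6, 5, 0, 9, 7, 1, 8, 3] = (0 2 6 7 1 4)(3 5 9)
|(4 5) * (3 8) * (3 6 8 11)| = 2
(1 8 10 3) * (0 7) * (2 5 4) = [7, 8, 5, 1, 2, 4, 6, 0, 10, 9, 3] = (0 7)(1 8 10 3)(2 5 4)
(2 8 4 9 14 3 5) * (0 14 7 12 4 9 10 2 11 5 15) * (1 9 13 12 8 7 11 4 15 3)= [14, 9, 7, 3, 10, 4, 6, 8, 13, 11, 2, 5, 15, 12, 1, 0]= (0 14 1 9 11 5 4 10 2 7 8 13 12 15)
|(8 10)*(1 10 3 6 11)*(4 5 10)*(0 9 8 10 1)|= 6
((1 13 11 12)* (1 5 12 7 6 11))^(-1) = (1 13)(5 12)(6 7 11)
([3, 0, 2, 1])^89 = (0 1 3)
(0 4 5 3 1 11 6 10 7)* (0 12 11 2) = (0 4 5 3 1 2)(6 10 7 12 11) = [4, 2, 0, 1, 5, 3, 10, 12, 8, 9, 7, 6, 11]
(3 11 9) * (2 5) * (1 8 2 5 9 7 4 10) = (1 8 2 9 3 11 7 4 10) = [0, 8, 9, 11, 10, 5, 6, 4, 2, 3, 1, 7]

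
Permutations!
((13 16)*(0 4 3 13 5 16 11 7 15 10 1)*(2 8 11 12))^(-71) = ((0 4 3 13 12 2 8 11 7 15 10 1)(5 16))^(-71) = (0 4 3 13 12 2 8 11 7 15 10 1)(5 16)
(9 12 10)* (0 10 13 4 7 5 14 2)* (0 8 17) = (0 10 9 12 13 4 7 5 14 2 8 17) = [10, 1, 8, 3, 7, 14, 6, 5, 17, 12, 9, 11, 13, 4, 2, 15, 16, 0]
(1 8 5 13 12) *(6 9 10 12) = (1 8 5 13 6 9 10 12) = [0, 8, 2, 3, 4, 13, 9, 7, 5, 10, 12, 11, 1, 6]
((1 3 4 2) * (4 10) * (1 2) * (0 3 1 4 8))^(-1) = (0 8 10 3) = ((0 3 10 8))^(-1)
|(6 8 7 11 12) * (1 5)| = |(1 5)(6 8 7 11 12)| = 10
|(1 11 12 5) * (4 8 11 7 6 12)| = 15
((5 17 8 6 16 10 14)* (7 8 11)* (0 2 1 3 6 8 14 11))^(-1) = (0 17 5 14 7 11 10 16 6 3 1 2) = ((0 2 1 3 6 16 10 11 7 14 5 17))^(-1)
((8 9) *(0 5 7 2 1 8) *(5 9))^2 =(9)(1 5 2 8 7)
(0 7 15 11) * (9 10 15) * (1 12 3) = (0 7 9 10 15 11)(1 12 3) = [7, 12, 2, 1, 4, 5, 6, 9, 8, 10, 15, 0, 3, 13, 14, 11]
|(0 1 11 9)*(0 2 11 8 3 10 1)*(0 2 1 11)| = 6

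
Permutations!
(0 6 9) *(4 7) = (0 6 9)(4 7) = [6, 1, 2, 3, 7, 5, 9, 4, 8, 0]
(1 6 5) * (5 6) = (6)(1 5) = [0, 5, 2, 3, 4, 1, 6]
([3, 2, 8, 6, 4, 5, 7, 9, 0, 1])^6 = [2, 7, 9, 8, 4, 5, 0, 3, 1, 6]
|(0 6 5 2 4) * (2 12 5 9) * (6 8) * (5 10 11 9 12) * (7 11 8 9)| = 4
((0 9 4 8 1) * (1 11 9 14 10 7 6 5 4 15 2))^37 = ((0 14 10 7 6 5 4 8 11 9 15 2 1))^37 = (0 2 9 8 5 7 14 1 15 11 4 6 10)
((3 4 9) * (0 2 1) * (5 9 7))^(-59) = (0 2 1)(3 4 7 5 9)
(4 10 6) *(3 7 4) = [0, 1, 2, 7, 10, 5, 3, 4, 8, 9, 6] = (3 7 4 10 6)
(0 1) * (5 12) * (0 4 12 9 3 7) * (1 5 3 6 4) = (0 5 9 6 4 12 3 7) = [5, 1, 2, 7, 12, 9, 4, 0, 8, 6, 10, 11, 3]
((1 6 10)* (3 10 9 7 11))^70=(11)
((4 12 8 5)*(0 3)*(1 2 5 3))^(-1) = (0 3 8 12 4 5 2 1)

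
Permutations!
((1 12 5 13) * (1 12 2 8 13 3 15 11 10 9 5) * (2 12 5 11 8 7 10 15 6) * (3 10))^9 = (1 12)(2 7 3 6)(5 9 15 13 10 11 8)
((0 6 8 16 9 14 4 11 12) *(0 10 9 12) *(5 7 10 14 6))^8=((0 5 7 10 9 6 8 16 12 14 4 11))^8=(0 12 9)(4 8 7)(5 14 6)(10 11 16)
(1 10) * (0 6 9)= [6, 10, 2, 3, 4, 5, 9, 7, 8, 0, 1]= (0 6 9)(1 10)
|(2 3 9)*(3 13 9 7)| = |(2 13 9)(3 7)| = 6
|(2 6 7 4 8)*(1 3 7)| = 7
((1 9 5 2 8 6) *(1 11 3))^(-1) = ((1 9 5 2 8 6 11 3))^(-1) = (1 3 11 6 8 2 5 9)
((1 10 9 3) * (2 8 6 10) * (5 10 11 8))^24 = (11)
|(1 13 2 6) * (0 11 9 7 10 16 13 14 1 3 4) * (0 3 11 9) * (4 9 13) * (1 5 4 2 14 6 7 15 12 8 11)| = |(0 13 14 5 4 3 9 15 12 8 11)(1 6)(2 7 10 16)| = 44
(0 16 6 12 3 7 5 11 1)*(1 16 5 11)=(0 5 1)(3 7 11 16 6 12)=[5, 0, 2, 7, 4, 1, 12, 11, 8, 9, 10, 16, 3, 13, 14, 15, 6]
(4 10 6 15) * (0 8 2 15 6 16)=(0 8 2 15 4 10 16)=[8, 1, 15, 3, 10, 5, 6, 7, 2, 9, 16, 11, 12, 13, 14, 4, 0]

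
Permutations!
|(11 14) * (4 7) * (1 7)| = 6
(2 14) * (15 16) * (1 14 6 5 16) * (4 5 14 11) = [0, 11, 6, 3, 5, 16, 14, 7, 8, 9, 10, 4, 12, 13, 2, 1, 15] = (1 11 4 5 16 15)(2 6 14)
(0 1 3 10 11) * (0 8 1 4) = (0 4)(1 3 10 11 8) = [4, 3, 2, 10, 0, 5, 6, 7, 1, 9, 11, 8]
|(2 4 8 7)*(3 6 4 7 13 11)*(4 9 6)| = |(2 7)(3 4 8 13 11)(6 9)| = 10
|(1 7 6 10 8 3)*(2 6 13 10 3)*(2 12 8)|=|(1 7 13 10 2 6 3)(8 12)|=14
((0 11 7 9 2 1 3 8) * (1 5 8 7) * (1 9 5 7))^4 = ((0 11 9 2 7 5 8)(1 3))^4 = (0 7 11 5 9 8 2)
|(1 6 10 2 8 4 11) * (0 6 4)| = 15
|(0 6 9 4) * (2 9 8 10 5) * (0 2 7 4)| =9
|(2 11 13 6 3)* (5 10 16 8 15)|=5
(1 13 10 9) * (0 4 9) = (0 4 9 1 13 10) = [4, 13, 2, 3, 9, 5, 6, 7, 8, 1, 0, 11, 12, 10]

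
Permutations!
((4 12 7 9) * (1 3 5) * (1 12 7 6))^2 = (1 5 6 3 12)(4 9 7) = ((1 3 5 12 6)(4 7 9))^2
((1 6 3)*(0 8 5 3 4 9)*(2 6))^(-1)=(0 9 4 6 2 1 3 5 8)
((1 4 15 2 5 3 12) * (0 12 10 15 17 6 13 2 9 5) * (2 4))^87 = ((0 12 1 2)(3 10 15 9 5)(4 17 6 13))^87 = (0 2 1 12)(3 15 5 10 9)(4 13 6 17)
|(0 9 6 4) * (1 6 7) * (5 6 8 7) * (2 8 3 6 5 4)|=|(0 9 4)(1 3 6 2 8 7)|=6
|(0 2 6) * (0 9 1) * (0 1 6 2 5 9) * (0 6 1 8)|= 5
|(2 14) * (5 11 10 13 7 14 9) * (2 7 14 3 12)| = 10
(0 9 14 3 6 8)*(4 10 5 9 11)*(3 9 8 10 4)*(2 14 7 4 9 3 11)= (0 2 14 3 6 10 5 8)(4 9 7)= [2, 1, 14, 6, 9, 8, 10, 4, 0, 7, 5, 11, 12, 13, 3]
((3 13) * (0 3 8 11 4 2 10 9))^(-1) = (0 9 10 2 4 11 8 13 3)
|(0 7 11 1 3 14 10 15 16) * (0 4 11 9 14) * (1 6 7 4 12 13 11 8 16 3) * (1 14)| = 15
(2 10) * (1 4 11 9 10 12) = (1 4 11 9 10 2 12) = [0, 4, 12, 3, 11, 5, 6, 7, 8, 10, 2, 9, 1]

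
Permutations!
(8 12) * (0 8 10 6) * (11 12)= (0 8 11 12 10 6)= [8, 1, 2, 3, 4, 5, 0, 7, 11, 9, 6, 12, 10]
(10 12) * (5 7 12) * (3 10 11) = (3 10 5 7 12 11) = [0, 1, 2, 10, 4, 7, 6, 12, 8, 9, 5, 3, 11]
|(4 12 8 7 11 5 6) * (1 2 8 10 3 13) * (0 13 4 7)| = |(0 13 1 2 8)(3 4 12 10)(5 6 7 11)| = 20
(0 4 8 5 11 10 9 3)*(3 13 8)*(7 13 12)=(0 4 3)(5 11 10 9 12 7 13 8)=[4, 1, 2, 0, 3, 11, 6, 13, 5, 12, 9, 10, 7, 8]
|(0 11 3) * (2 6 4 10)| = 12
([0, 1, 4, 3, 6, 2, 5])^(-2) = (2 6)(4 5)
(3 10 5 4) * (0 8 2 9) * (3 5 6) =(0 8 2 9)(3 10 6)(4 5) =[8, 1, 9, 10, 5, 4, 3, 7, 2, 0, 6]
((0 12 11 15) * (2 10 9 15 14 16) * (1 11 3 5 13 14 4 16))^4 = (0 13 4 9 3 1 2)(5 11 10 12 14 16 15)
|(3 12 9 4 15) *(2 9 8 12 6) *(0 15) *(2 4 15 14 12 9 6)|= 10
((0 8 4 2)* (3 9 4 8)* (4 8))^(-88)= (0 9 4)(2 3 8)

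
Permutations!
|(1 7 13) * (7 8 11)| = |(1 8 11 7 13)| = 5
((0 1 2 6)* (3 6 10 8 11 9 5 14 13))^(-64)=(0 14 8)(1 13 11)(2 3 9)(5 10 6)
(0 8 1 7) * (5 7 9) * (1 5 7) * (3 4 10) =(0 8 5 1 9 7)(3 4 10) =[8, 9, 2, 4, 10, 1, 6, 0, 5, 7, 3]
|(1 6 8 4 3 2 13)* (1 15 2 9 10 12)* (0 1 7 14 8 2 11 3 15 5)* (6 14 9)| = 12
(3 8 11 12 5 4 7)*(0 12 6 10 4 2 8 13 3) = (0 12 5 2 8 11 6 10 4 7)(3 13) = [12, 1, 8, 13, 7, 2, 10, 0, 11, 9, 4, 6, 5, 3]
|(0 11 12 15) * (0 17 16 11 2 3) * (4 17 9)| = 21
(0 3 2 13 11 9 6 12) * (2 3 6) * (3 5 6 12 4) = (0 12)(2 13 11 9)(3 5 6 4) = [12, 1, 13, 5, 3, 6, 4, 7, 8, 2, 10, 9, 0, 11]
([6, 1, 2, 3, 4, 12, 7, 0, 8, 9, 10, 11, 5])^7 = [6, 1, 2, 3, 4, 12, 7, 0, 8, 9, 10, 11, 5]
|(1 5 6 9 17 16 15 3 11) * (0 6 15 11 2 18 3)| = 9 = |(0 6 9 17 16 11 1 5 15)(2 18 3)|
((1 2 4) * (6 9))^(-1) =((1 2 4)(6 9))^(-1) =(1 4 2)(6 9)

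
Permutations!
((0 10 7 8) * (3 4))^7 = (0 8 7 10)(3 4)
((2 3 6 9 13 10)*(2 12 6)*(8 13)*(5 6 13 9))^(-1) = ((2 3)(5 6)(8 9)(10 12 13))^(-1) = (2 3)(5 6)(8 9)(10 13 12)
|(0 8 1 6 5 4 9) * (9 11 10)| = 9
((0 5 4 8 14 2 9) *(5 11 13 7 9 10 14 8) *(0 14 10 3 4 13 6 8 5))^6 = ((0 11 6 8 5 13 7 9 14 2 3 4))^6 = (0 7)(2 8)(3 5)(4 13)(6 14)(9 11)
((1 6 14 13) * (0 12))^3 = ((0 12)(1 6 14 13))^3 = (0 12)(1 13 14 6)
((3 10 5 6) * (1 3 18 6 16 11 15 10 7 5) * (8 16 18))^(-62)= ((1 3 7 5 18 6 8 16 11 15 10))^(-62)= (1 18 11 3 6 15 7 8 10 5 16)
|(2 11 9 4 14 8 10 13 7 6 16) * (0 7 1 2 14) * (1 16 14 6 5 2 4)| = |(0 7 5 2 11 9 1 4)(6 14 8 10 13 16)| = 24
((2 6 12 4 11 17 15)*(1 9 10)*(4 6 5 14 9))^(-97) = (1 17 5 10 11 2 9 4 15 14)(6 12)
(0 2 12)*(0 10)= (0 2 12 10)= [2, 1, 12, 3, 4, 5, 6, 7, 8, 9, 0, 11, 10]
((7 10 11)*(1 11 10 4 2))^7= (1 7 2 11 4)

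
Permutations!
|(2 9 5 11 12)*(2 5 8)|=|(2 9 8)(5 11 12)|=3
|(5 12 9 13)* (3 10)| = 4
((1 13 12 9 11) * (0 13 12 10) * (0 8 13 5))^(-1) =(0 5)(1 11 9 12)(8 10 13)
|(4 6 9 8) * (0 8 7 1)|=|(0 8 4 6 9 7 1)|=7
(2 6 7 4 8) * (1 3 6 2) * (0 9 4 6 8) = (0 9 4)(1 3 8)(6 7) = [9, 3, 2, 8, 0, 5, 7, 6, 1, 4]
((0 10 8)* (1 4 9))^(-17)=((0 10 8)(1 4 9))^(-17)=(0 10 8)(1 4 9)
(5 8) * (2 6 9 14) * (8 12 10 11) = (2 6 9 14)(5 12 10 11 8) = [0, 1, 6, 3, 4, 12, 9, 7, 5, 14, 11, 8, 10, 13, 2]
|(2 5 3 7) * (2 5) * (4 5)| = 4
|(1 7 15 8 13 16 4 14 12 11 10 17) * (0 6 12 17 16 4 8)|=|(0 6 12 11 10 16 8 13 4 14 17 1 7 15)|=14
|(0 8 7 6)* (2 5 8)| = |(0 2 5 8 7 6)| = 6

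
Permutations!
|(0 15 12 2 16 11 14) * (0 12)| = 10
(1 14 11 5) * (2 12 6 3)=[0, 14, 12, 2, 4, 1, 3, 7, 8, 9, 10, 5, 6, 13, 11]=(1 14 11 5)(2 12 6 3)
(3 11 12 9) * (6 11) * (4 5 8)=[0, 1, 2, 6, 5, 8, 11, 7, 4, 3, 10, 12, 9]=(3 6 11 12 9)(4 5 8)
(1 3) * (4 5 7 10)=[0, 3, 2, 1, 5, 7, 6, 10, 8, 9, 4]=(1 3)(4 5 7 10)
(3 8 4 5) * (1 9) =(1 9)(3 8 4 5) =[0, 9, 2, 8, 5, 3, 6, 7, 4, 1]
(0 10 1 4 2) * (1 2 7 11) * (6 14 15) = (0 10 2)(1 4 7 11)(6 14 15) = [10, 4, 0, 3, 7, 5, 14, 11, 8, 9, 2, 1, 12, 13, 15, 6]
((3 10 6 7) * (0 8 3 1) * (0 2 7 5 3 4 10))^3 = ((0 8 4 10 6 5 3)(1 2 7))^3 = (0 10 3 4 5 8 6)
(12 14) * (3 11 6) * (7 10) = (3 11 6)(7 10)(12 14) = [0, 1, 2, 11, 4, 5, 3, 10, 8, 9, 7, 6, 14, 13, 12]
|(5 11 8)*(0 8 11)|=|(11)(0 8 5)|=3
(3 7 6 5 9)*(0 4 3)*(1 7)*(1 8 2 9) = (0 4 3 8 2 9)(1 7 6 5) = [4, 7, 9, 8, 3, 1, 5, 6, 2, 0]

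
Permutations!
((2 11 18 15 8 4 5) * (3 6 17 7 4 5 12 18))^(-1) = (2 5 8 15 18 12 4 7 17 6 3 11)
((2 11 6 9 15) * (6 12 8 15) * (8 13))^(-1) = (2 15 8 13 12 11)(6 9)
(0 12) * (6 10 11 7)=(0 12)(6 10 11 7)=[12, 1, 2, 3, 4, 5, 10, 6, 8, 9, 11, 7, 0]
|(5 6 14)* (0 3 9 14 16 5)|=12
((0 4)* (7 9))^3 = ((0 4)(7 9))^3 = (0 4)(7 9)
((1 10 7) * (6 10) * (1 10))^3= ((1 6)(7 10))^3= (1 6)(7 10)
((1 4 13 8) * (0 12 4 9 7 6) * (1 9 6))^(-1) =((0 12 4 13 8 9 7 1 6))^(-1) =(0 6 1 7 9 8 13 4 12)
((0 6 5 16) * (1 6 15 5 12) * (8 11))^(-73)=((0 15 5 16)(1 6 12)(8 11))^(-73)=(0 16 5 15)(1 12 6)(8 11)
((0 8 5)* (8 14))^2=((0 14 8 5))^2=(0 8)(5 14)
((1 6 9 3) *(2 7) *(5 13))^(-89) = (1 3 9 6)(2 7)(5 13)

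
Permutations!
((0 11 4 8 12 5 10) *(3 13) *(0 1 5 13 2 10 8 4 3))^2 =((0 11 3 2 10 1 5 8 12 13))^2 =(0 3 10 5 12)(1 8 13 11 2)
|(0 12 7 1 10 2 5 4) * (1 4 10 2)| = 4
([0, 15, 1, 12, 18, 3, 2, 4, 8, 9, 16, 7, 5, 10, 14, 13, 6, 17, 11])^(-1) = [0, 2, 6, 5, 7, 12, 16, 11, 8, 9, 13, 18, 3, 15, 14, 1, 10, 17, 4]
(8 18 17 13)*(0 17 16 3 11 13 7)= (0 17 7)(3 11 13 8 18 16)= [17, 1, 2, 11, 4, 5, 6, 0, 18, 9, 10, 13, 12, 8, 14, 15, 3, 7, 16]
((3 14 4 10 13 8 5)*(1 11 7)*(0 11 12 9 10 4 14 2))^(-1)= (14)(0 2 3 5 8 13 10 9 12 1 7 11)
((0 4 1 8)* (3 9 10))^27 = ((0 4 1 8)(3 9 10))^27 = (10)(0 8 1 4)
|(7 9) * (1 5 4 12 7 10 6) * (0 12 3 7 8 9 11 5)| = |(0 12 8 9 10 6 1)(3 7 11 5 4)| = 35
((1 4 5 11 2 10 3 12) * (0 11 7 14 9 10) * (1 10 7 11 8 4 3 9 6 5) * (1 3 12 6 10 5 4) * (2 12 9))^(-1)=(0 2 10 14 7 9 1 8)(3 4 6)(5 12 11)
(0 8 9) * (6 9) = [8, 1, 2, 3, 4, 5, 9, 7, 6, 0] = (0 8 6 9)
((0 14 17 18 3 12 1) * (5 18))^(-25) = (0 1 12 3 18 5 17 14)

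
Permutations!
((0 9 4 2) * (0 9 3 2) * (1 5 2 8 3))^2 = (0 5 9)(1 2 4)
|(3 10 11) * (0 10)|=|(0 10 11 3)|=4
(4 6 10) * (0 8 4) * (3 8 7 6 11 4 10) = (0 7 6 3 8 10)(4 11) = [7, 1, 2, 8, 11, 5, 3, 6, 10, 9, 0, 4]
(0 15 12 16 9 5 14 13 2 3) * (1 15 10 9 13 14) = (0 10 9 5 1 15 12 16 13 2 3) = [10, 15, 3, 0, 4, 1, 6, 7, 8, 5, 9, 11, 16, 2, 14, 12, 13]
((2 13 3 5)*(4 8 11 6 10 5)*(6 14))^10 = (14)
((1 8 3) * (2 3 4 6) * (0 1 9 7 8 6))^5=((0 1 6 2 3 9 7 8 4))^5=(0 9 1 7 6 8 2 4 3)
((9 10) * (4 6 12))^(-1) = (4 12 6)(9 10)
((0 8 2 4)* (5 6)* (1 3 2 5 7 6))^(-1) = (0 4 2 3 1 5 8)(6 7)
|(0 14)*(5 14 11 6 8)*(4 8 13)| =|(0 11 6 13 4 8 5 14)| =8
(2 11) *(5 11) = (2 5 11) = [0, 1, 5, 3, 4, 11, 6, 7, 8, 9, 10, 2]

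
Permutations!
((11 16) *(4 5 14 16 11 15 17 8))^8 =(4 5 14 16 15 17 8)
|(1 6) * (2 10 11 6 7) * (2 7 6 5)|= 4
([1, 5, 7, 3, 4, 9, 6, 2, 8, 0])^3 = [9, 0, 7, 3, 4, 1, 6, 2, 8, 5]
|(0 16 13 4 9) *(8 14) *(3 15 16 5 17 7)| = 10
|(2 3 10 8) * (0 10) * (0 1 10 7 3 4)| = |(0 7 3 1 10 8 2 4)| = 8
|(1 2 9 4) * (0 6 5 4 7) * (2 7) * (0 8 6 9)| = |(0 9 2)(1 7 8 6 5 4)| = 6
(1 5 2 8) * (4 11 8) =(1 5 2 4 11 8) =[0, 5, 4, 3, 11, 2, 6, 7, 1, 9, 10, 8]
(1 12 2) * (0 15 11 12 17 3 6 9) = (0 15 11 12 2 1 17 3 6 9) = [15, 17, 1, 6, 4, 5, 9, 7, 8, 0, 10, 12, 2, 13, 14, 11, 16, 3]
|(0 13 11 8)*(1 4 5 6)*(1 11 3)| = 9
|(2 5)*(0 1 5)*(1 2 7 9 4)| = |(0 2)(1 5 7 9 4)| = 10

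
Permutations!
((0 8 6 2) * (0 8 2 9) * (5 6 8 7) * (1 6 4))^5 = (0 1 7 9 4 2 6 5)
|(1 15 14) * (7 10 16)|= |(1 15 14)(7 10 16)|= 3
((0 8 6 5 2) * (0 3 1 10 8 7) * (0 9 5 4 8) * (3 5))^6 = (10)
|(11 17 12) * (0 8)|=6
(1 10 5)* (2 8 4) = (1 10 5)(2 8 4) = [0, 10, 8, 3, 2, 1, 6, 7, 4, 9, 5]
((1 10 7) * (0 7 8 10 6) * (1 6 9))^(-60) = (10)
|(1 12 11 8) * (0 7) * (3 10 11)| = |(0 7)(1 12 3 10 11 8)| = 6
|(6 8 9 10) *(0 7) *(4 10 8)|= |(0 7)(4 10 6)(8 9)|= 6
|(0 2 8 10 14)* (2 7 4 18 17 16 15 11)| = |(0 7 4 18 17 16 15 11 2 8 10 14)| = 12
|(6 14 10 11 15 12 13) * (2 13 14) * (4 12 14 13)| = 20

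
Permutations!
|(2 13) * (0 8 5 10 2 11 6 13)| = 15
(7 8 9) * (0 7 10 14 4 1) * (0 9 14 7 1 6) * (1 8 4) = [8, 9, 2, 3, 6, 5, 0, 4, 14, 10, 7, 11, 12, 13, 1] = (0 8 14 1 9 10 7 4 6)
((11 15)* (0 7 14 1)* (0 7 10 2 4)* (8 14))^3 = (0 4 2 10)(1 14 8 7)(11 15)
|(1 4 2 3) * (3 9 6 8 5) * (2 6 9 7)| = 6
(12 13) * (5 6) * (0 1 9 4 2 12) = (0 1 9 4 2 12 13)(5 6) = [1, 9, 12, 3, 2, 6, 5, 7, 8, 4, 10, 11, 13, 0]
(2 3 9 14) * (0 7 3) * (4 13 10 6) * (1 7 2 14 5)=(14)(0 2)(1 7 3 9 5)(4 13 10 6)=[2, 7, 0, 9, 13, 1, 4, 3, 8, 5, 6, 11, 12, 10, 14]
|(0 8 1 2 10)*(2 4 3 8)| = 12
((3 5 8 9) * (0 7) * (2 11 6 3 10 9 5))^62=((0 7)(2 11 6 3)(5 8)(9 10))^62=(2 6)(3 11)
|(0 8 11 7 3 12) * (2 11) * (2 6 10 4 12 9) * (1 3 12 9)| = 10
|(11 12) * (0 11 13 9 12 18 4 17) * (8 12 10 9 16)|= |(0 11 18 4 17)(8 12 13 16)(9 10)|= 20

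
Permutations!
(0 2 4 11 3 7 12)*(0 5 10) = (0 2 4 11 3 7 12 5 10) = [2, 1, 4, 7, 11, 10, 6, 12, 8, 9, 0, 3, 5]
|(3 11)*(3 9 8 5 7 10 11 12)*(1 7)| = 14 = |(1 7 10 11 9 8 5)(3 12)|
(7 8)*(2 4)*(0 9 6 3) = (0 9 6 3)(2 4)(7 8) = [9, 1, 4, 0, 2, 5, 3, 8, 7, 6]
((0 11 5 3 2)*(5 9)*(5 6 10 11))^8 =(11)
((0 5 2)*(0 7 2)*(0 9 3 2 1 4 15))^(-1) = ((0 5 9 3 2 7 1 4 15))^(-1) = (0 15 4 1 7 2 3 9 5)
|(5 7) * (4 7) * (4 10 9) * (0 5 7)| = |(0 5 10 9 4)| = 5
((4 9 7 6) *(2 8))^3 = (2 8)(4 6 7 9)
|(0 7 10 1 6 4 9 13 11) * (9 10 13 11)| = 20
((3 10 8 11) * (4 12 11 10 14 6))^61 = (3 14 6 4 12 11)(8 10)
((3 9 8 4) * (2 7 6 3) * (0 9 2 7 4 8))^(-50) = ((0 9)(2 4 7 6 3))^(-50) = (9)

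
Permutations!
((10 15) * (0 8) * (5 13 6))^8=(15)(5 6 13)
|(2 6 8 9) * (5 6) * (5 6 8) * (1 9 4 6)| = 12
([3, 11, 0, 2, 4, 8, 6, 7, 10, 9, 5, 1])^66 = (11)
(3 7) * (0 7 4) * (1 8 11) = (0 7 3 4)(1 8 11) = [7, 8, 2, 4, 0, 5, 6, 3, 11, 9, 10, 1]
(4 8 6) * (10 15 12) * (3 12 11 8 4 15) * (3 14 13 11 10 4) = (3 12 4)(6 15 10 14 13 11 8) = [0, 1, 2, 12, 3, 5, 15, 7, 6, 9, 14, 8, 4, 11, 13, 10]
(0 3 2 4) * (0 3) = (2 4 3) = [0, 1, 4, 2, 3]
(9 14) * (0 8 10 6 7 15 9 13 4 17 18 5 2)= (0 8 10 6 7 15 9 14 13 4 17 18 5 2)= [8, 1, 0, 3, 17, 2, 7, 15, 10, 14, 6, 11, 12, 4, 13, 9, 16, 18, 5]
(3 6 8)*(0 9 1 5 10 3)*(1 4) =(0 9 4 1 5 10 3 6 8) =[9, 5, 2, 6, 1, 10, 8, 7, 0, 4, 3]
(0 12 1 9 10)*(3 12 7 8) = [7, 9, 2, 12, 4, 5, 6, 8, 3, 10, 0, 11, 1] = (0 7 8 3 12 1 9 10)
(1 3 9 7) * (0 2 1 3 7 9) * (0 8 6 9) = (0 2 1 7 3 8 6 9) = [2, 7, 1, 8, 4, 5, 9, 3, 6, 0]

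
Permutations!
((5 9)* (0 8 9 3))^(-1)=(0 3 5 9 8)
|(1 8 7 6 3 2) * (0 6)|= 7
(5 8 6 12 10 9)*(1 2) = (1 2)(5 8 6 12 10 9) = [0, 2, 1, 3, 4, 8, 12, 7, 6, 5, 9, 11, 10]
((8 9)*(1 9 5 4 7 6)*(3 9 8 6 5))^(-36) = (1 6 9 3 8)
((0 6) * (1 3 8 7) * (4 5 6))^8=((0 4 5 6)(1 3 8 7))^8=(8)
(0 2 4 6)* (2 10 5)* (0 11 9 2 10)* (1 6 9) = (1 6 11)(2 4 9)(5 10) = [0, 6, 4, 3, 9, 10, 11, 7, 8, 2, 5, 1]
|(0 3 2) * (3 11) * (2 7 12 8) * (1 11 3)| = 6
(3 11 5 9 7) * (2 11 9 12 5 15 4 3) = (2 11 15 4 3 9 7)(5 12) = [0, 1, 11, 9, 3, 12, 6, 2, 8, 7, 10, 15, 5, 13, 14, 4]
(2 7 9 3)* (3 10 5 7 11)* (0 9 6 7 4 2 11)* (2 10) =(0 9 2)(3 11)(4 10 5)(6 7) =[9, 1, 0, 11, 10, 4, 7, 6, 8, 2, 5, 3]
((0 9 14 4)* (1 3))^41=((0 9 14 4)(1 3))^41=(0 9 14 4)(1 3)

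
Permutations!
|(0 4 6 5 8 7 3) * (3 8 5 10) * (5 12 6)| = 14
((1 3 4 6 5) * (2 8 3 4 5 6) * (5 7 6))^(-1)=((1 4 2 8 3 7 6 5))^(-1)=(1 5 6 7 3 8 2 4)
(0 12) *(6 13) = (0 12)(6 13) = [12, 1, 2, 3, 4, 5, 13, 7, 8, 9, 10, 11, 0, 6]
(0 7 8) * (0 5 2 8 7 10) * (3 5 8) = (0 10)(2 3 5) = [10, 1, 3, 5, 4, 2, 6, 7, 8, 9, 0]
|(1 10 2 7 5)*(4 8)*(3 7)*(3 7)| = 10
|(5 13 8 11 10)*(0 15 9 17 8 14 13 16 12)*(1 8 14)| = 13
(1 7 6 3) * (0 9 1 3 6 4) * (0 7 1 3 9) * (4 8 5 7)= [0, 1, 2, 9, 4, 7, 6, 8, 5, 3]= (3 9)(5 7 8)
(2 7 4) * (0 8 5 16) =(0 8 5 16)(2 7 4) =[8, 1, 7, 3, 2, 16, 6, 4, 5, 9, 10, 11, 12, 13, 14, 15, 0]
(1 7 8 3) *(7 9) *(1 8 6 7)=(1 9)(3 8)(6 7)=[0, 9, 2, 8, 4, 5, 7, 6, 3, 1]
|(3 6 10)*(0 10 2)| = 5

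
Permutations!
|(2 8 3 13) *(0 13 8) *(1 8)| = 3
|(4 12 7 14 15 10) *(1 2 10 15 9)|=|(15)(1 2 10 4 12 7 14 9)|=8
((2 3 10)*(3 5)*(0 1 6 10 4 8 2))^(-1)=((0 1 6 10)(2 5 3 4 8))^(-1)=(0 10 6 1)(2 8 4 3 5)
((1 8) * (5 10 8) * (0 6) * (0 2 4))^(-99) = (0 6 2 4)(1 5 10 8)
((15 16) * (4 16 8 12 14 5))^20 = (4 5 14 12 8 15 16)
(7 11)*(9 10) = (7 11)(9 10) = [0, 1, 2, 3, 4, 5, 6, 11, 8, 10, 9, 7]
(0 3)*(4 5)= (0 3)(4 5)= [3, 1, 2, 0, 5, 4]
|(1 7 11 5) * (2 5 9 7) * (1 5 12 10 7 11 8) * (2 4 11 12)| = |(1 4 11 9 12 10 7 8)| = 8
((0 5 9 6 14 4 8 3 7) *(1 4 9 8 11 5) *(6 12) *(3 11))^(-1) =(0 7 3 4 1)(5 11 8)(6 12 9 14)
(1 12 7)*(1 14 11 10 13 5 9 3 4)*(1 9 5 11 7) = (1 12)(3 4 9)(7 14)(10 13 11) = [0, 12, 2, 4, 9, 5, 6, 14, 8, 3, 13, 10, 1, 11, 7]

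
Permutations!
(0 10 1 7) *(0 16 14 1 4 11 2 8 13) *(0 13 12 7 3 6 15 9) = (0 10 4 11 2 8 12 7 16 14 1 3 6 15 9) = [10, 3, 8, 6, 11, 5, 15, 16, 12, 0, 4, 2, 7, 13, 1, 9, 14]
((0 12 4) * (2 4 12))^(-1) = ((12)(0 2 4))^(-1) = (12)(0 4 2)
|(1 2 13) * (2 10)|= |(1 10 2 13)|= 4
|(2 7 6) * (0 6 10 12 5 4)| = |(0 6 2 7 10 12 5 4)| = 8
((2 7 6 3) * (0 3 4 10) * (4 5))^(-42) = ((0 3 2 7 6 5 4 10))^(-42) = (0 4 6 2)(3 10 5 7)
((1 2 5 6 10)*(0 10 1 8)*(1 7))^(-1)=((0 10 8)(1 2 5 6 7))^(-1)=(0 8 10)(1 7 6 5 2)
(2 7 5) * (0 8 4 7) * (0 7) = (0 8 4)(2 7 5) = [8, 1, 7, 3, 0, 2, 6, 5, 4]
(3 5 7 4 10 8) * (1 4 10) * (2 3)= [0, 4, 3, 5, 1, 7, 6, 10, 2, 9, 8]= (1 4)(2 3 5 7 10 8)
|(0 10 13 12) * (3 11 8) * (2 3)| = 4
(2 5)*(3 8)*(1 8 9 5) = (1 8 3 9 5 2) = [0, 8, 1, 9, 4, 2, 6, 7, 3, 5]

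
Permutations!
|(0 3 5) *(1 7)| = |(0 3 5)(1 7)| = 6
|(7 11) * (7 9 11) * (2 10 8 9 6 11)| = 4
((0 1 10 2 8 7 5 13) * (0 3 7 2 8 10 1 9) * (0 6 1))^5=((0 9 6 1)(2 10 8)(3 7 5 13))^5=(0 9 6 1)(2 8 10)(3 7 5 13)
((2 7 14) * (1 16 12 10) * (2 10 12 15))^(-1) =(1 10 14 7 2 15 16)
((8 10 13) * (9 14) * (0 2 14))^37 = (0 2 14 9)(8 10 13)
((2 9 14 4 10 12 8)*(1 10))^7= (1 4 14 9 2 8 12 10)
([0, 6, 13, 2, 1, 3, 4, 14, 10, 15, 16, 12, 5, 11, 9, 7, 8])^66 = [0, 1, 2, 3, 4, 5, 6, 9, 8, 7, 10, 11, 12, 13, 15, 14, 16]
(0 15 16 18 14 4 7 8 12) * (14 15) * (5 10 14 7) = (0 7 8 12)(4 5 10 14)(15 16 18) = [7, 1, 2, 3, 5, 10, 6, 8, 12, 9, 14, 11, 0, 13, 4, 16, 18, 17, 15]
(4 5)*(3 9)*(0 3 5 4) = [3, 1, 2, 9, 4, 0, 6, 7, 8, 5] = (0 3 9 5)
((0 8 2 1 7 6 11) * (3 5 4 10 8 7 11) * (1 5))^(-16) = (0 6 1)(2 8 10 4 5)(3 11 7)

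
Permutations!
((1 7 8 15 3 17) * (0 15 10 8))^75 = ((0 15 3 17 1 7)(8 10))^75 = (0 17)(1 15)(3 7)(8 10)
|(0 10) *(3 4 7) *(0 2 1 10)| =|(1 10 2)(3 4 7)| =3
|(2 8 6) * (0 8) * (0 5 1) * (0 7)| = 7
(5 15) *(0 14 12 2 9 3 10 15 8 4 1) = (0 14 12 2 9 3 10 15 5 8 4 1) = [14, 0, 9, 10, 1, 8, 6, 7, 4, 3, 15, 11, 2, 13, 12, 5]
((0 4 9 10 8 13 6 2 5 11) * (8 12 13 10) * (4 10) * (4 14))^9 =(0 10 12 13 6 2 5 11)(4 9 8 14)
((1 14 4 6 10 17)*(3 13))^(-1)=((1 14 4 6 10 17)(3 13))^(-1)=(1 17 10 6 4 14)(3 13)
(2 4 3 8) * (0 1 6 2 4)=[1, 6, 0, 8, 3, 5, 2, 7, 4]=(0 1 6 2)(3 8 4)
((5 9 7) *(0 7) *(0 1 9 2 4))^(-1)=((0 7 5 2 4)(1 9))^(-1)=(0 4 2 5 7)(1 9)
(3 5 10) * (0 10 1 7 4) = (0 10 3 5 1 7 4) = [10, 7, 2, 5, 0, 1, 6, 4, 8, 9, 3]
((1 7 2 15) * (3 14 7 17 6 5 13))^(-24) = ((1 17 6 5 13 3 14 7 2 15))^(-24) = (1 14 6 2 13)(3 17 7 5 15)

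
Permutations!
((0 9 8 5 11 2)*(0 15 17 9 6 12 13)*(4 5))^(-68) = ((0 6 12 13)(2 15 17 9 8 4 5 11))^(-68) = (2 8)(4 15)(5 17)(9 11)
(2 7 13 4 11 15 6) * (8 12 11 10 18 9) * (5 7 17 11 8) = [0, 1, 17, 3, 10, 7, 2, 13, 12, 5, 18, 15, 8, 4, 14, 6, 16, 11, 9] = (2 17 11 15 6)(4 10 18 9 5 7 13)(8 12)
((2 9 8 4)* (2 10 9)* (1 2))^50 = (4 9)(8 10)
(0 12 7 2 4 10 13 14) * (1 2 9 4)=[12, 2, 1, 3, 10, 5, 6, 9, 8, 4, 13, 11, 7, 14, 0]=(0 12 7 9 4 10 13 14)(1 2)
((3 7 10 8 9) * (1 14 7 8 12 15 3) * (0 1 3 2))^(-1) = (0 2 15 12 10 7 14 1)(3 9 8)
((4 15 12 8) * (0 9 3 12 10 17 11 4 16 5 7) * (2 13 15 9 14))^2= (0 2 15 17 4 3 8 5)(7 14 13 10 11 9 12 16)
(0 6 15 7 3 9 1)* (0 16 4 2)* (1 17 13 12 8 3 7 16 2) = (0 6 15 16 4 1 2)(3 9 17 13 12 8) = [6, 2, 0, 9, 1, 5, 15, 7, 3, 17, 10, 11, 8, 12, 14, 16, 4, 13]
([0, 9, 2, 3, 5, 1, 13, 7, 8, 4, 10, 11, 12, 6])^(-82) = (13)(1 4)(5 9)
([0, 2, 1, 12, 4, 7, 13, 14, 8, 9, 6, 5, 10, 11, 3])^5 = (1 2)(3 11 12 5 10 7 6 14 13)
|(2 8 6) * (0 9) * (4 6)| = 4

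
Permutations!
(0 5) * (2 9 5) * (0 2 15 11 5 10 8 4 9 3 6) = (0 15 11 5 2 3 6)(4 9 10 8) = [15, 1, 3, 6, 9, 2, 0, 7, 4, 10, 8, 5, 12, 13, 14, 11]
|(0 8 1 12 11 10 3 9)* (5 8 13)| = |(0 13 5 8 1 12 11 10 3 9)| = 10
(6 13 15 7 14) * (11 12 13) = [0, 1, 2, 3, 4, 5, 11, 14, 8, 9, 10, 12, 13, 15, 6, 7] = (6 11 12 13 15 7 14)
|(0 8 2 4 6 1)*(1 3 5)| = 8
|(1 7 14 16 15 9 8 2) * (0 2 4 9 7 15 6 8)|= 11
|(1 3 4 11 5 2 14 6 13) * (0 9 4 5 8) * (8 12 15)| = 7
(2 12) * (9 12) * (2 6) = (2 9 12 6) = [0, 1, 9, 3, 4, 5, 2, 7, 8, 12, 10, 11, 6]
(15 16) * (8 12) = (8 12)(15 16) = [0, 1, 2, 3, 4, 5, 6, 7, 12, 9, 10, 11, 8, 13, 14, 16, 15]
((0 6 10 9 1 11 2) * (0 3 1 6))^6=(1 2)(3 11)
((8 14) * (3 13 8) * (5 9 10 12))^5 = (3 13 8 14)(5 9 10 12)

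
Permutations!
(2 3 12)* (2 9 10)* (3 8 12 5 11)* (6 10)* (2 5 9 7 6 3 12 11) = (2 8 11 12 7 6 10 5)(3 9) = [0, 1, 8, 9, 4, 2, 10, 6, 11, 3, 5, 12, 7]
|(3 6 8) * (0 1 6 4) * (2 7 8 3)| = |(0 1 6 3 4)(2 7 8)| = 15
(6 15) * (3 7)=[0, 1, 2, 7, 4, 5, 15, 3, 8, 9, 10, 11, 12, 13, 14, 6]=(3 7)(6 15)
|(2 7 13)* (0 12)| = |(0 12)(2 7 13)| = 6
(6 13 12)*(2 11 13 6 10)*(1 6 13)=[0, 6, 11, 3, 4, 5, 13, 7, 8, 9, 2, 1, 10, 12]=(1 6 13 12 10 2 11)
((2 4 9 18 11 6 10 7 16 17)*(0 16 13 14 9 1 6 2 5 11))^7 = ((0 16 17 5 11 2 4 1 6 10 7 13 14 9 18))^7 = (0 1 18 4 9 2 14 11 13 5 7 17 10 16 6)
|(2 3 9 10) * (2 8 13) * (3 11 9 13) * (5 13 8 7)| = 14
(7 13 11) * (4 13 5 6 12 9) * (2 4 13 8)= (2 4 8)(5 6 12 9 13 11 7)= [0, 1, 4, 3, 8, 6, 12, 5, 2, 13, 10, 7, 9, 11]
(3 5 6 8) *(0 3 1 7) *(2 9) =(0 3 5 6 8 1 7)(2 9) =[3, 7, 9, 5, 4, 6, 8, 0, 1, 2]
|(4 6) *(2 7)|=2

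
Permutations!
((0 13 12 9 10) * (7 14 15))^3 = (15)(0 9 13 10 12)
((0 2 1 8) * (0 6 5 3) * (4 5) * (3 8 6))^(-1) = (0 3 8 5 4 6 1 2)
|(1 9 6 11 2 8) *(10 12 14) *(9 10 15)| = |(1 10 12 14 15 9 6 11 2 8)| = 10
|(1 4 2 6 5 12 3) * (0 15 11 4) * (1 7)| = |(0 15 11 4 2 6 5 12 3 7 1)| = 11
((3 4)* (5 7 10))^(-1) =(3 4)(5 10 7)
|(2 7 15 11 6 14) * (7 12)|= 7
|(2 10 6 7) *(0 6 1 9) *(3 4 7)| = 9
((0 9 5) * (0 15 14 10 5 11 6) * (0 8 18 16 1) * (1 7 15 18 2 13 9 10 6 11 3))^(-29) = (0 10 5 18 16 7 15 14 6 8 2 13 9 3 1)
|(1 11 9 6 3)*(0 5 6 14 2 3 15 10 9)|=|(0 5 6 15 10 9 14 2 3 1 11)|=11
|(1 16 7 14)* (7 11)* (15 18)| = 10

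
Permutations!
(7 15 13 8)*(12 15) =[0, 1, 2, 3, 4, 5, 6, 12, 7, 9, 10, 11, 15, 8, 14, 13] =(7 12 15 13 8)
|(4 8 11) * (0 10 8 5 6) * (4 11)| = 6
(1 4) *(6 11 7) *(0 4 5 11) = (0 4 1 5 11 7 6) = [4, 5, 2, 3, 1, 11, 0, 6, 8, 9, 10, 7]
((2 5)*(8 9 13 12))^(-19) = ((2 5)(8 9 13 12))^(-19) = (2 5)(8 9 13 12)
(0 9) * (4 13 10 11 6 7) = (0 9)(4 13 10 11 6 7) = [9, 1, 2, 3, 13, 5, 7, 4, 8, 0, 11, 6, 12, 10]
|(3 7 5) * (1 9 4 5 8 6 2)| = 9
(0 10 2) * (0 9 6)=(0 10 2 9 6)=[10, 1, 9, 3, 4, 5, 0, 7, 8, 6, 2]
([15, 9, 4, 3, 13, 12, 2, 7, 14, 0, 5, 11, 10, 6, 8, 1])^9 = (0 15 1 9)(2 4 13 6)(8 14)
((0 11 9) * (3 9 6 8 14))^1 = (0 11 6 8 14 3 9)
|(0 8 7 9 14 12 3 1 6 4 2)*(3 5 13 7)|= |(0 8 3 1 6 4 2)(5 13 7 9 14 12)|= 42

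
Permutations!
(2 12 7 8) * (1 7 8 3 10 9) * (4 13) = [0, 7, 12, 10, 13, 5, 6, 3, 2, 1, 9, 11, 8, 4] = (1 7 3 10 9)(2 12 8)(4 13)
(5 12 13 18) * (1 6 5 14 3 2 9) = (1 6 5 12 13 18 14 3 2 9) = [0, 6, 9, 2, 4, 12, 5, 7, 8, 1, 10, 11, 13, 18, 3, 15, 16, 17, 14]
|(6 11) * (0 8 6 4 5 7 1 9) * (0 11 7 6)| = |(0 8)(1 9 11 4 5 6 7)| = 14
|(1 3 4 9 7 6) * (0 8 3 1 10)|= 8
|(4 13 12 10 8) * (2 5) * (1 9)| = |(1 9)(2 5)(4 13 12 10 8)| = 10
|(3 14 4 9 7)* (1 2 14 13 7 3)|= 8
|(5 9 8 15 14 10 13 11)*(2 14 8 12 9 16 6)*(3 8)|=24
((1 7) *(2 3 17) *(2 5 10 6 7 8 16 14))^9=(1 6 5 3 14 8 7 10 17 2 16)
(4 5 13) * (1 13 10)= (1 13 4 5 10)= [0, 13, 2, 3, 5, 10, 6, 7, 8, 9, 1, 11, 12, 4]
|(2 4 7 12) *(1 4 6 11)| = 7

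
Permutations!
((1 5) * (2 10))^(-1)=(1 5)(2 10)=((1 5)(2 10))^(-1)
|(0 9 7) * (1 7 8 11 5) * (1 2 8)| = |(0 9 1 7)(2 8 11 5)| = 4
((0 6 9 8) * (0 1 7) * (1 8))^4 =((0 6 9 1 7))^4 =(0 7 1 9 6)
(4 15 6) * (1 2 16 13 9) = (1 2 16 13 9)(4 15 6) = [0, 2, 16, 3, 15, 5, 4, 7, 8, 1, 10, 11, 12, 9, 14, 6, 13]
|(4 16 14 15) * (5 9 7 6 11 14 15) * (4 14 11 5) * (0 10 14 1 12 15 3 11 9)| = 33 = |(0 10 14 4 16 3 11 9 7 6 5)(1 12 15)|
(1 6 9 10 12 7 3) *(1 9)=(1 6)(3 9 10 12 7)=[0, 6, 2, 9, 4, 5, 1, 3, 8, 10, 12, 11, 7]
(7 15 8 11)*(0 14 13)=[14, 1, 2, 3, 4, 5, 6, 15, 11, 9, 10, 7, 12, 0, 13, 8]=(0 14 13)(7 15 8 11)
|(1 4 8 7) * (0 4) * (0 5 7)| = |(0 4 8)(1 5 7)| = 3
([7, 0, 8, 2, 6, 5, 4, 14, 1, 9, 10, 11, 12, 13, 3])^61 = (0 8 3 7 1 2 14)(4 6)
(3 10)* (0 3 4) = (0 3 10 4) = [3, 1, 2, 10, 0, 5, 6, 7, 8, 9, 4]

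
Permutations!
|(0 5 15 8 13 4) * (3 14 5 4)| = |(0 4)(3 14 5 15 8 13)| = 6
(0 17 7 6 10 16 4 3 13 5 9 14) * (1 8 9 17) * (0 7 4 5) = (0 1 8 9 14 7 6 10 16 5 17 4 3 13) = [1, 8, 2, 13, 3, 17, 10, 6, 9, 14, 16, 11, 12, 0, 7, 15, 5, 4]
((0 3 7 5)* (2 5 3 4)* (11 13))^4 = (13)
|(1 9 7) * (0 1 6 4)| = 6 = |(0 1 9 7 6 4)|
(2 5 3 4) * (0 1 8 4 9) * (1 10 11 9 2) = (0 10 11 9)(1 8 4)(2 5 3) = [10, 8, 5, 2, 1, 3, 6, 7, 4, 0, 11, 9]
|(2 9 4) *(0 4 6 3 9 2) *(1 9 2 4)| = 7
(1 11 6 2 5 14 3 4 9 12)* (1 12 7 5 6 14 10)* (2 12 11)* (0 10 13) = (0 10 1 2 6 12 11 14 3 4 9 7 5 13) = [10, 2, 6, 4, 9, 13, 12, 5, 8, 7, 1, 14, 11, 0, 3]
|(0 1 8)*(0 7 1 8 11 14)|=|(0 8 7 1 11 14)|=6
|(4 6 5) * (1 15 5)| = 5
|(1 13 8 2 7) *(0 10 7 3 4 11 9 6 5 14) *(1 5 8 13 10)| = |(0 1 10 7 5 14)(2 3 4 11 9 6 8)| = 42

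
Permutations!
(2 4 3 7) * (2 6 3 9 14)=(2 4 9 14)(3 7 6)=[0, 1, 4, 7, 9, 5, 3, 6, 8, 14, 10, 11, 12, 13, 2]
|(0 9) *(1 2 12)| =6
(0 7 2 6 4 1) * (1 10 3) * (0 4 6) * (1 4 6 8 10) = (0 7 2)(1 6 8 10 3 4) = [7, 6, 0, 4, 1, 5, 8, 2, 10, 9, 3]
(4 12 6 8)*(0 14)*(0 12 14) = [0, 1, 2, 3, 14, 5, 8, 7, 4, 9, 10, 11, 6, 13, 12] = (4 14 12 6 8)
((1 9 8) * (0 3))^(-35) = (0 3)(1 9 8)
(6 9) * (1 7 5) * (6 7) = (1 6 9 7 5) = [0, 6, 2, 3, 4, 1, 9, 5, 8, 7]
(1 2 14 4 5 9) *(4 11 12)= [0, 2, 14, 3, 5, 9, 6, 7, 8, 1, 10, 12, 4, 13, 11]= (1 2 14 11 12 4 5 9)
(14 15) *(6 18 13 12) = (6 18 13 12)(14 15) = [0, 1, 2, 3, 4, 5, 18, 7, 8, 9, 10, 11, 6, 12, 15, 14, 16, 17, 13]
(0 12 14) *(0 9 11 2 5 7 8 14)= (0 12)(2 5 7 8 14 9 11)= [12, 1, 5, 3, 4, 7, 6, 8, 14, 11, 10, 2, 0, 13, 9]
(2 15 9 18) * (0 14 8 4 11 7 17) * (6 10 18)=[14, 1, 15, 3, 11, 5, 10, 17, 4, 6, 18, 7, 12, 13, 8, 9, 16, 0, 2]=(0 14 8 4 11 7 17)(2 15 9 6 10 18)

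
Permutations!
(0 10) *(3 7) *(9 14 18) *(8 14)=(0 10)(3 7)(8 14 18 9)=[10, 1, 2, 7, 4, 5, 6, 3, 14, 8, 0, 11, 12, 13, 18, 15, 16, 17, 9]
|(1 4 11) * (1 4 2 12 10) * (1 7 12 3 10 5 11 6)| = 10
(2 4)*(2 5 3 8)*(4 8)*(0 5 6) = [5, 1, 8, 4, 6, 3, 0, 7, 2] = (0 5 3 4 6)(2 8)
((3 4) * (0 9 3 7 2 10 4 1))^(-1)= (0 1 3 9)(2 7 4 10)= ((0 9 3 1)(2 10 4 7))^(-1)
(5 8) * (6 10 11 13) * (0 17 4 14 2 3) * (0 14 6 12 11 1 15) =(0 17 4 6 10 1 15)(2 3 14)(5 8)(11 13 12) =[17, 15, 3, 14, 6, 8, 10, 7, 5, 9, 1, 13, 11, 12, 2, 0, 16, 4]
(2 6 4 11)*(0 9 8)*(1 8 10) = (0 9 10 1 8)(2 6 4 11) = [9, 8, 6, 3, 11, 5, 4, 7, 0, 10, 1, 2]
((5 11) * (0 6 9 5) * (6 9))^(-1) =((0 9 5 11))^(-1) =(0 11 5 9)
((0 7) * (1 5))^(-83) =(0 7)(1 5)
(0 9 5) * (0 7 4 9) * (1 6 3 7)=(1 6 3 7 4 9 5)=[0, 6, 2, 7, 9, 1, 3, 4, 8, 5]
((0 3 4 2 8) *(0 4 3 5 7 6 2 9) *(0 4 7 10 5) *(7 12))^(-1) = (2 6 7 12 8)(4 9)(5 10)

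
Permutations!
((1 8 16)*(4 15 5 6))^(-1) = ((1 8 16)(4 15 5 6))^(-1) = (1 16 8)(4 6 5 15)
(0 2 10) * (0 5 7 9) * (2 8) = [8, 1, 10, 3, 4, 7, 6, 9, 2, 0, 5] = (0 8 2 10 5 7 9)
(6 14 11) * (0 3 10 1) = (0 3 10 1)(6 14 11) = [3, 0, 2, 10, 4, 5, 14, 7, 8, 9, 1, 6, 12, 13, 11]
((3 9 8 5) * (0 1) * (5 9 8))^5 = (0 1)(3 8 9 5)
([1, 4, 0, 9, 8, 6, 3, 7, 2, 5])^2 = [4, 8, 1, 5, 2, 3, 9, 7, 0, 6]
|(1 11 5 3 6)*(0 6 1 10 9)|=|(0 6 10 9)(1 11 5 3)|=4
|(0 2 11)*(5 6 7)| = 3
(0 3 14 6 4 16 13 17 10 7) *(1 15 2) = (0 3 14 6 4 16 13 17 10 7)(1 15 2) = [3, 15, 1, 14, 16, 5, 4, 0, 8, 9, 7, 11, 12, 17, 6, 2, 13, 10]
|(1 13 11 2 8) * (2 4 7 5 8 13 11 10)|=6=|(1 11 4 7 5 8)(2 13 10)|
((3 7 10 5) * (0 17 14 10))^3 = (0 10 7 14 3 17 5)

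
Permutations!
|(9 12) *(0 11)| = 2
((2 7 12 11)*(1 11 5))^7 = (1 11 2 7 12 5)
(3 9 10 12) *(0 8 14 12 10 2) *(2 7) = [8, 1, 0, 9, 4, 5, 6, 2, 14, 7, 10, 11, 3, 13, 12] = (0 8 14 12 3 9 7 2)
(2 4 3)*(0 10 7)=(0 10 7)(2 4 3)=[10, 1, 4, 2, 3, 5, 6, 0, 8, 9, 7]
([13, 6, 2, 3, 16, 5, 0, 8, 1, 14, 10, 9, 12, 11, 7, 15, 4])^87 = (0 8 9)(1 14 13)(4 16)(6 7 11)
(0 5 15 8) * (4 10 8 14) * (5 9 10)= (0 9 10 8)(4 5 15 14)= [9, 1, 2, 3, 5, 15, 6, 7, 0, 10, 8, 11, 12, 13, 4, 14]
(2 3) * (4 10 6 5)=[0, 1, 3, 2, 10, 4, 5, 7, 8, 9, 6]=(2 3)(4 10 6 5)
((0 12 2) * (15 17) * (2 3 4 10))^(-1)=(0 2 10 4 3 12)(15 17)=((0 12 3 4 10 2)(15 17))^(-1)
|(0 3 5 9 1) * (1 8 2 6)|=|(0 3 5 9 8 2 6 1)|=8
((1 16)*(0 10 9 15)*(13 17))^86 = (17)(0 9)(10 15)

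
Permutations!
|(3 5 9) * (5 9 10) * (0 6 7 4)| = 4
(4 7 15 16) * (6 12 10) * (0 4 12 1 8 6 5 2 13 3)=(0 4 7 15 16 12 10 5 2 13 3)(1 8 6)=[4, 8, 13, 0, 7, 2, 1, 15, 6, 9, 5, 11, 10, 3, 14, 16, 12]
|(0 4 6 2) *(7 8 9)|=|(0 4 6 2)(7 8 9)|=12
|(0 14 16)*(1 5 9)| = 3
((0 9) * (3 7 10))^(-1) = ((0 9)(3 7 10))^(-1) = (0 9)(3 10 7)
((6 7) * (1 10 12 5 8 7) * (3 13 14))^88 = (1 8 10 7 12 6 5)(3 13 14)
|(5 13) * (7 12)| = 2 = |(5 13)(7 12)|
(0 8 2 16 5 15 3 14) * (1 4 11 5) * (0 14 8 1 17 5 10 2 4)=(0 1)(2 16 17 5 15 3 8 4 11 10)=[1, 0, 16, 8, 11, 15, 6, 7, 4, 9, 2, 10, 12, 13, 14, 3, 17, 5]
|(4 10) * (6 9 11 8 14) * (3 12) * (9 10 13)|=|(3 12)(4 13 9 11 8 14 6 10)|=8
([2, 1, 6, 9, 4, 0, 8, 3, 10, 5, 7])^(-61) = (0 6 10 3 5 2 8 7 9)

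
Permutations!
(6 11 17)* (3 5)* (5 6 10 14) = (3 6 11 17 10 14 5) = [0, 1, 2, 6, 4, 3, 11, 7, 8, 9, 14, 17, 12, 13, 5, 15, 16, 10]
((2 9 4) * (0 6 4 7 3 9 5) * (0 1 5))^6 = ((0 6 4 2)(1 5)(3 9 7))^6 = (9)(0 4)(2 6)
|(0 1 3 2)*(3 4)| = 5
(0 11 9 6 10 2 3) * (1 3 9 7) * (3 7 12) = (0 11 12 3)(1 7)(2 9 6 10) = [11, 7, 9, 0, 4, 5, 10, 1, 8, 6, 2, 12, 3]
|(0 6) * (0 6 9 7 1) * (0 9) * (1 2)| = 4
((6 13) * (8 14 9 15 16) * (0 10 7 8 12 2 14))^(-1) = (0 8 7 10)(2 12 16 15 9 14)(6 13)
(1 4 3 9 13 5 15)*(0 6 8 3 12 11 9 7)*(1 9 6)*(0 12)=(0 1 4)(3 7 12 11 6 8)(5 15 9 13)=[1, 4, 2, 7, 0, 15, 8, 12, 3, 13, 10, 6, 11, 5, 14, 9]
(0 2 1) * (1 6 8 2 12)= [12, 0, 6, 3, 4, 5, 8, 7, 2, 9, 10, 11, 1]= (0 12 1)(2 6 8)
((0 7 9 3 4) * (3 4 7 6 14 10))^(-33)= (0 4 9 7 3 10 14 6)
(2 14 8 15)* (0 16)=(0 16)(2 14 8 15)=[16, 1, 14, 3, 4, 5, 6, 7, 15, 9, 10, 11, 12, 13, 8, 2, 0]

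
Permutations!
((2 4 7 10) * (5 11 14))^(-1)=((2 4 7 10)(5 11 14))^(-1)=(2 10 7 4)(5 14 11)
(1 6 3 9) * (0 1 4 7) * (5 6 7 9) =(0 1 7)(3 5 6)(4 9) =[1, 7, 2, 5, 9, 6, 3, 0, 8, 4]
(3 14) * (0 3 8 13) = (0 3 14 8 13) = [3, 1, 2, 14, 4, 5, 6, 7, 13, 9, 10, 11, 12, 0, 8]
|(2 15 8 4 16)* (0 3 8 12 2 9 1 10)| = 24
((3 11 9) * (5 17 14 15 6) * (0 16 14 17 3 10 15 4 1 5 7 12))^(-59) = ((17)(0 16 14 4 1 5 3 11 9 10 15 6 7 12))^(-59) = (17)(0 6 9 5 14 12 15 11 1 16 7 10 3 4)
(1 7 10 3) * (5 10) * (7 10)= (1 10 3)(5 7)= [0, 10, 2, 1, 4, 7, 6, 5, 8, 9, 3]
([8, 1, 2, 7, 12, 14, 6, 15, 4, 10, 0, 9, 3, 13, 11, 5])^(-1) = [10, 1, 2, 12, 8, 15, 6, 3, 0, 11, 9, 14, 4, 13, 5, 7]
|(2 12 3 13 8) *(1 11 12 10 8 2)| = 8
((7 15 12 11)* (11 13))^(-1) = (7 11 13 12 15) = ((7 15 12 13 11))^(-1)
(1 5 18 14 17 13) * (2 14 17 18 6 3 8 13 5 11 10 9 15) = (1 11 10 9 15 2 14 18 17 5 6 3 8 13) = [0, 11, 14, 8, 4, 6, 3, 7, 13, 15, 9, 10, 12, 1, 18, 2, 16, 5, 17]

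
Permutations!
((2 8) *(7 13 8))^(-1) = ((2 7 13 8))^(-1) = (2 8 13 7)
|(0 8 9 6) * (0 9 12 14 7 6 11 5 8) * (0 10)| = |(0 10)(5 8 12 14 7 6 9 11)| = 8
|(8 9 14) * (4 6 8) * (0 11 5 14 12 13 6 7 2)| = |(0 11 5 14 4 7 2)(6 8 9 12 13)| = 35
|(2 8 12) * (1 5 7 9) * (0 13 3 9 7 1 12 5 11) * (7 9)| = 11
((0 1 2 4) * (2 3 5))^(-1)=(0 4 2 5 3 1)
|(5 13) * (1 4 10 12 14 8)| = 6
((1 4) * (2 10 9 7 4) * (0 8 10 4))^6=((0 8 10 9 7)(1 2 4))^6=(0 8 10 9 7)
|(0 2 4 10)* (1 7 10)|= 6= |(0 2 4 1 7 10)|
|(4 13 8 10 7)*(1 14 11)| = 15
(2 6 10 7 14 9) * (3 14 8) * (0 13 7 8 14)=[13, 1, 6, 0, 4, 5, 10, 14, 3, 2, 8, 11, 12, 7, 9]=(0 13 7 14 9 2 6 10 8 3)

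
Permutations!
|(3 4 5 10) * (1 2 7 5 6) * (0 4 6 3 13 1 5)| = |(0 4 3 6 5 10 13 1 2 7)| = 10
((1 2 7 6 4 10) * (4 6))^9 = (1 10 4 7 2)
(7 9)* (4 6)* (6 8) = (4 8 6)(7 9) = [0, 1, 2, 3, 8, 5, 4, 9, 6, 7]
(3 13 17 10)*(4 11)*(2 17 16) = (2 17 10 3 13 16)(4 11) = [0, 1, 17, 13, 11, 5, 6, 7, 8, 9, 3, 4, 12, 16, 14, 15, 2, 10]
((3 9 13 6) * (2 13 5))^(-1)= (2 5 9 3 6 13)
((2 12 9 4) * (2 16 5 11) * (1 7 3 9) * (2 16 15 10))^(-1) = (1 12 2 10 15 4 9 3 7)(5 16 11)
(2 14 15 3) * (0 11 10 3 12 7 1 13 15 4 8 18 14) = [11, 13, 0, 2, 8, 5, 6, 1, 18, 9, 3, 10, 7, 15, 4, 12, 16, 17, 14] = (0 11 10 3 2)(1 13 15 12 7)(4 8 18 14)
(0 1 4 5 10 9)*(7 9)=(0 1 4 5 10 7 9)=[1, 4, 2, 3, 5, 10, 6, 9, 8, 0, 7]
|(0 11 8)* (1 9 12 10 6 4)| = 6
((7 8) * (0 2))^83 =((0 2)(7 8))^83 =(0 2)(7 8)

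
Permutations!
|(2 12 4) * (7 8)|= |(2 12 4)(7 8)|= 6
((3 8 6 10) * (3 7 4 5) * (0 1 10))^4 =(0 4 6 7 8 10 3 1 5)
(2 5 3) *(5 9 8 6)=(2 9 8 6 5 3)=[0, 1, 9, 2, 4, 3, 5, 7, 6, 8]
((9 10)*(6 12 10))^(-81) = ((6 12 10 9))^(-81) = (6 9 10 12)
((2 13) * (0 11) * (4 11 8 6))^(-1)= (0 11 4 6 8)(2 13)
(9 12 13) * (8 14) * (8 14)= (14)(9 12 13)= [0, 1, 2, 3, 4, 5, 6, 7, 8, 12, 10, 11, 13, 9, 14]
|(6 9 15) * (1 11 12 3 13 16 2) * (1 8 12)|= 6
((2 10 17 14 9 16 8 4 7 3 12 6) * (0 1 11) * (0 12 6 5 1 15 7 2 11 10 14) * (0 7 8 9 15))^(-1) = ((1 10 17 7 3 6 11 12 5)(2 14 15 8 4)(9 16))^(-1) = (1 5 12 11 6 3 7 17 10)(2 4 8 15 14)(9 16)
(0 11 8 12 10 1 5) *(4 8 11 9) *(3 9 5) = [5, 3, 2, 9, 8, 0, 6, 7, 12, 4, 1, 11, 10] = (0 5)(1 3 9 4 8 12 10)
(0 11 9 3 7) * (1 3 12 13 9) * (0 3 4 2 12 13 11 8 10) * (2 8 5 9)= (0 5 9 13 2 12 11 1 4 8 10)(3 7)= [5, 4, 12, 7, 8, 9, 6, 3, 10, 13, 0, 1, 11, 2]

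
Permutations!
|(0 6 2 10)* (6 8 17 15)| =|(0 8 17 15 6 2 10)| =7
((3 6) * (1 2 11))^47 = ((1 2 11)(3 6))^47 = (1 11 2)(3 6)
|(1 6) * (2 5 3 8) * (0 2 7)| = |(0 2 5 3 8 7)(1 6)| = 6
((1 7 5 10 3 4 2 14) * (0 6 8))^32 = ((0 6 8)(1 7 5 10 3 4 2 14))^32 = (14)(0 8 6)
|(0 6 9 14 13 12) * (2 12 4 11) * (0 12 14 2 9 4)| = |(0 6 4 11 9 2 14 13)| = 8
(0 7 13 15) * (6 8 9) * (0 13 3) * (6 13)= (0 7 3)(6 8 9 13 15)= [7, 1, 2, 0, 4, 5, 8, 3, 9, 13, 10, 11, 12, 15, 14, 6]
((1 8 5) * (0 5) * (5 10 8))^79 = (0 10 8)(1 5)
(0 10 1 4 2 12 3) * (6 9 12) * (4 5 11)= (0 10 1 5 11 4 2 6 9 12 3)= [10, 5, 6, 0, 2, 11, 9, 7, 8, 12, 1, 4, 3]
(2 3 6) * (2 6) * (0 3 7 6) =[3, 1, 7, 2, 4, 5, 0, 6] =(0 3 2 7 6)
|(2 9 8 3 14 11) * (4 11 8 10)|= |(2 9 10 4 11)(3 14 8)|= 15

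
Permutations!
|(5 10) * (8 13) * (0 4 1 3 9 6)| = |(0 4 1 3 9 6)(5 10)(8 13)| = 6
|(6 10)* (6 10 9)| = |(10)(6 9)| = 2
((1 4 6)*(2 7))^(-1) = (1 6 4)(2 7) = ((1 4 6)(2 7))^(-1)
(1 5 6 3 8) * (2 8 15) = (1 5 6 3 15 2 8) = [0, 5, 8, 15, 4, 6, 3, 7, 1, 9, 10, 11, 12, 13, 14, 2]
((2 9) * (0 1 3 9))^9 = (0 2 9 3 1)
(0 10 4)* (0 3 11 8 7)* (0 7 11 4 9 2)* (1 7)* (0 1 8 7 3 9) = (0 10)(1 3 4 9 2)(7 8 11) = [10, 3, 1, 4, 9, 5, 6, 8, 11, 2, 0, 7]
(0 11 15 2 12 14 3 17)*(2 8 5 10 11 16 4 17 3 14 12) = (0 16 4 17)(5 10 11 15 8) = [16, 1, 2, 3, 17, 10, 6, 7, 5, 9, 11, 15, 12, 13, 14, 8, 4, 0]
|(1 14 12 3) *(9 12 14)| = |(14)(1 9 12 3)| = 4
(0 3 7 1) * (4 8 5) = (0 3 7 1)(4 8 5) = [3, 0, 2, 7, 8, 4, 6, 1, 5]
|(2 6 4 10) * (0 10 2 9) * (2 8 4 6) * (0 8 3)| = |(0 10 9 8 4 3)| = 6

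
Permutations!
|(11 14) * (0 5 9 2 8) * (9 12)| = 6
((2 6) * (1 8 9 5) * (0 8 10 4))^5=((0 8 9 5 1 10 4)(2 6))^5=(0 10 5 8 4 1 9)(2 6)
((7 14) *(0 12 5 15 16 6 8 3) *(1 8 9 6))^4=(0 16)(1 12)(3 15)(5 8)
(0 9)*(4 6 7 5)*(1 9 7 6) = (0 7 5 4 1 9) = [7, 9, 2, 3, 1, 4, 6, 5, 8, 0]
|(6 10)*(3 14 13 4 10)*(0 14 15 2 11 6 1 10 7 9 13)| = |(0 14)(1 10)(2 11 6 3 15)(4 7 9 13)| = 20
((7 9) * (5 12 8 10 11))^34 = ((5 12 8 10 11)(7 9))^34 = (5 11 10 8 12)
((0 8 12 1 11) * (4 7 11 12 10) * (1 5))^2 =((0 8 10 4 7 11)(1 12 5))^2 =(0 10 7)(1 5 12)(4 11 8)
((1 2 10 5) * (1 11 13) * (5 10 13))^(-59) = ((1 2 13)(5 11))^(-59) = (1 2 13)(5 11)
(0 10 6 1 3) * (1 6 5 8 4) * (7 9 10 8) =(0 8 4 1 3)(5 7 9 10) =[8, 3, 2, 0, 1, 7, 6, 9, 4, 10, 5]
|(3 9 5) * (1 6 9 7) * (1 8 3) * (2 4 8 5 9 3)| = 15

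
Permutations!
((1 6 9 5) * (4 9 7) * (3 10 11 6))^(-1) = ((1 3 10 11 6 7 4 9 5))^(-1) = (1 5 9 4 7 6 11 10 3)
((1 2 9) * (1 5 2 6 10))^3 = ((1 6 10)(2 9 5))^3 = (10)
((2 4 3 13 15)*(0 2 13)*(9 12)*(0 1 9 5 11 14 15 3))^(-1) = ((0 2 4)(1 9 12 5 11 14 15 13 3))^(-1) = (0 4 2)(1 3 13 15 14 11 5 12 9)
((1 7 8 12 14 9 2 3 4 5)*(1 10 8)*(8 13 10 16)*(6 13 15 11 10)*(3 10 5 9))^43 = (1 7)(2 12 15 3 5 9 8 10 14 11 4 16)(6 13)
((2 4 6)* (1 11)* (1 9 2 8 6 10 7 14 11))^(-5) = (2 10 14 9 4 7 11)(6 8) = ((2 4 10 7 14 11 9)(6 8))^(-5)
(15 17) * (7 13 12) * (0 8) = (0 8)(7 13 12)(15 17) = [8, 1, 2, 3, 4, 5, 6, 13, 0, 9, 10, 11, 7, 12, 14, 17, 16, 15]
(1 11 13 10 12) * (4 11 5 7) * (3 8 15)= (1 5 7 4 11 13 10 12)(3 8 15)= [0, 5, 2, 8, 11, 7, 6, 4, 15, 9, 12, 13, 1, 10, 14, 3]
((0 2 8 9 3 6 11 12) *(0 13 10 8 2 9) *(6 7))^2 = ((0 9 3 7 6 11 12 13 10 8))^2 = (0 3 6 12 10)(7 11 13 8 9)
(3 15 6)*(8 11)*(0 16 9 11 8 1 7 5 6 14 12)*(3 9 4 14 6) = (0 16 4 14 12)(1 7 5 3 15 6 9 11) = [16, 7, 2, 15, 14, 3, 9, 5, 8, 11, 10, 1, 0, 13, 12, 6, 4]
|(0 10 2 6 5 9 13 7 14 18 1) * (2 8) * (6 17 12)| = |(0 10 8 2 17 12 6 5 9 13 7 14 18 1)| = 14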